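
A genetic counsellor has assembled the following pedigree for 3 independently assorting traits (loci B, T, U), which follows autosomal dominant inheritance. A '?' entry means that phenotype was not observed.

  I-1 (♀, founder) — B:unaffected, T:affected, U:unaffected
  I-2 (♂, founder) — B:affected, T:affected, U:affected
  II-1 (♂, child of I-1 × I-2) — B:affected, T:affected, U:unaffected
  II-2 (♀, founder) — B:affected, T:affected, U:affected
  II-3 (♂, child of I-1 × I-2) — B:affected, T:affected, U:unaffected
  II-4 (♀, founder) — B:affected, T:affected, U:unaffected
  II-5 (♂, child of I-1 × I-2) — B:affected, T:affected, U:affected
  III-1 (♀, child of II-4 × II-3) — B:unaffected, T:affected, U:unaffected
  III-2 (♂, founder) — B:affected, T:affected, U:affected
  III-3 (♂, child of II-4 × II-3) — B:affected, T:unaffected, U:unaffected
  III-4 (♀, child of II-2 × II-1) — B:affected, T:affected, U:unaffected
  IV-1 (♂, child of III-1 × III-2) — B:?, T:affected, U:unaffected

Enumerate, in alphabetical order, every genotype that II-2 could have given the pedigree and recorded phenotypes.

II-2 ∈ {BB TT Uu, BB Tt Uu, Bb TT Uu, Bb Tt Uu}

B/I-1 un ·: bb
B/I-2 aff ·: Bb|BB
B/II-1 aff I-1×I-2: Bb
B/II-2 aff ·: Bb|BB
B/II-3 aff I-1×I-2: Bb
B/II-4 aff ·: Bb
B/II-5 aff I-1×I-2: Bb
B/III-1 un II-4×II-3: bb
B/III-2 aff ·: Bb|BB
B/III-3 aff II-4×II-3: Bb|BB
B/III-4 aff II-2×II-1: Bb|BB
B/IV-1 ? III-1×III-2: bb|Bb
⇒ B over [I-1,I-2,II-1,II-2,II-3,II-4,II-5,III-1,III-2,III-3,III-4,IV-1]: 48 consistent
T/I-1 aff ·: Tt|TT
T/I-2 aff ·: Tt|TT
T/II-1 aff I-1×I-2: Tt|TT
T/II-2 aff ·: Tt|TT
T/II-3 aff I-1×I-2: Tt
T/II-4 aff ·: Tt
T/II-5 aff I-1×I-2: Tt|TT
T/III-1 aff II-4×II-3: Tt|TT
T/III-2 aff ·: Tt|TT
T/III-3 un II-4×II-3: tt
T/III-4 aff II-2×II-1: Tt|TT
T/IV-1 aff III-1×III-2: Tt|TT
⇒ T over [I-1,I-2,II-1,II-2,II-3,II-4,II-5,III-1,III-2,III-3,III-4,IV-1]: 294 consistent
U/I-1 un ·: uu
U/I-2 aff ·: Uu
U/II-1 un I-1×I-2: uu
U/II-2 aff ·: Uu
U/II-3 un I-1×I-2: uu
U/II-4 un ·: uu
U/II-5 aff I-1×I-2: Uu
U/III-1 un II-4×II-3: uu
U/III-2 aff ·: Uu
U/III-3 un II-4×II-3: uu
U/III-4 un II-2×II-1: uu
U/IV-1 un III-1×III-2: uu
⇒ U over [I-1,I-2,II-1,II-2,II-3,II-4,II-5,III-1,III-2,III-3,III-4,IV-1]: 1 consistent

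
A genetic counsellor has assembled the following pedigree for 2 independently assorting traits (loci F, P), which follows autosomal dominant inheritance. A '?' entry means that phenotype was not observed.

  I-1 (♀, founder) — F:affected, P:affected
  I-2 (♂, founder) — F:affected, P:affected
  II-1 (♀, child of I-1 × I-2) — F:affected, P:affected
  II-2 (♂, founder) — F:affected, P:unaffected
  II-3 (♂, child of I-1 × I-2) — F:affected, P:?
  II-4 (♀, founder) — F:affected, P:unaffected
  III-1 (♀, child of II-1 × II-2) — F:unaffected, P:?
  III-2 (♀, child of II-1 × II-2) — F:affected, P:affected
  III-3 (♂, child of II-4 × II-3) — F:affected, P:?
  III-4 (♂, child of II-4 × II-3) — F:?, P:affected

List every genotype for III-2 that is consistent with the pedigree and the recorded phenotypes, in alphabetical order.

III-2 ∈ {FF Pp, Ff Pp}

F/I-1 aff ·: Ff|FF
F/I-2 aff ·: Ff|FF
F/II-1 aff I-1×I-2: Ff
F/II-2 aff ·: Ff
F/II-3 aff I-1×I-2: Ff|FF
F/II-4 aff ·: Ff|FF
F/III-1 un II-1×II-2: ff
F/III-2 aff II-1×II-2: Ff|FF
F/III-3 aff II-4×II-3: Ff|FF
F/III-4 ? II-4×II-3: ff|Ff|FF
⇒ F over [I-1,I-2,II-1,II-2,II-3,II-4,III-1,III-2,III-3,III-4]: 90 consistent
P/I-1 aff ·: Pp|PP
P/I-2 aff ·: Pp|PP
P/II-1 aff I-1×I-2: Pp|PP
P/II-2 un ·: pp
P/II-3 ? I-1×I-2: Pp|PP
P/II-4 un ·: pp
P/III-1 ? II-1×II-2: pp|Pp
P/III-2 aff II-1×II-2: Pp
P/III-3 ? II-4×II-3: pp|Pp
P/III-4 aff II-4×II-3: Pp
⇒ P over [I-1,I-2,II-1,II-2,II-3,II-4,III-1,III-2,III-3,III-4]: 28 consistent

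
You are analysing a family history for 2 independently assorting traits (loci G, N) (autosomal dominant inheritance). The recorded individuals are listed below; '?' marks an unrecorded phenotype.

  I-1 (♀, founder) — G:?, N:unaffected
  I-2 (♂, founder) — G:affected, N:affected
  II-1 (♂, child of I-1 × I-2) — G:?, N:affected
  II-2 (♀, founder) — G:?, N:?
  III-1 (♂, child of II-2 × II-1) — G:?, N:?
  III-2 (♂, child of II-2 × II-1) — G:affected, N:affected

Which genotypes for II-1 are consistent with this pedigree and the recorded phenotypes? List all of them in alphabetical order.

II-1 ∈ {GG Nn, Gg Nn, gg Nn}

G/I-1 ? ·: gg|Gg|GG
G/I-2 aff ·: Gg|GG
G/II-1 ? I-1×I-2: gg|Gg|GG
G/II-2 ? ·: gg|Gg|GG
G/III-1 ? II-2×II-1: gg|Gg|GG
G/III-2 aff II-2×II-1: Gg|GG
⇒ G over [I-1,I-2,II-1,II-2,III-1,III-2]: 90 consistent
N/I-1 un ·: nn
N/I-2 aff ·: Nn|NN
N/II-1 aff I-1×I-2: Nn
N/II-2 ? ·: nn|Nn|NN
N/III-1 ? II-2×II-1: nn|Nn|NN
N/III-2 aff II-2×II-1: Nn|NN
⇒ N over [I-1,I-2,II-1,II-2,III-1,III-2]: 24 consistent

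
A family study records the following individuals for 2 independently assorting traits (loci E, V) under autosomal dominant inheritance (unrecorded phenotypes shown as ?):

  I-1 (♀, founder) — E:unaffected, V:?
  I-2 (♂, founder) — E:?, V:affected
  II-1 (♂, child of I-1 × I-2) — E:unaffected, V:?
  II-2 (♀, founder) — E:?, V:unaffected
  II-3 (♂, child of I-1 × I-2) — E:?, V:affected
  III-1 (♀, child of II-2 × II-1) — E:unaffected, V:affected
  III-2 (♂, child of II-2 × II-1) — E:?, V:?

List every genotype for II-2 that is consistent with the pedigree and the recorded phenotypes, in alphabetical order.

II-2 ∈ {Ee vv, ee vv}

E/I-1 un ·: ee
E/I-2 ? ·: ee|Ee
E/II-1 un I-1×I-2: ee
E/II-2 ? ·: ee|Ee
E/II-3 ? I-1×I-2: ee|Ee
E/III-1 un II-2×II-1: ee
E/III-2 ? II-2×II-1: ee|Ee
⇒ E over [I-1,I-2,II-1,II-2,II-3,III-1,III-2]: 9 consistent
V/I-1 ? ·: vv|Vv|VV
V/I-2 aff ·: Vv|VV
V/II-1 ? I-1×I-2: Vv|VV
V/II-2 un ·: vv
V/II-3 aff I-1×I-2: Vv|VV
V/III-1 aff II-2×II-1: Vv
V/III-2 ? II-2×II-1: vv|Vv
⇒ V over [I-1,I-2,II-1,II-2,II-3,III-1,III-2]: 23 consistent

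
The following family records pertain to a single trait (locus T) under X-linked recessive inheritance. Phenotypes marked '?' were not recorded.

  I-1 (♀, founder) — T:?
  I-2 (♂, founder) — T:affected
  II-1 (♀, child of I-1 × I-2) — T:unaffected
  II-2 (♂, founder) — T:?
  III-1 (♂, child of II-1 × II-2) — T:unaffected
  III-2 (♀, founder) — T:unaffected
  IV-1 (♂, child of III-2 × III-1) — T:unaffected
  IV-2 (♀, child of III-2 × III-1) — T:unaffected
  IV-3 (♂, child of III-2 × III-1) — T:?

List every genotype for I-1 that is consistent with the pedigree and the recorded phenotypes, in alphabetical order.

I-1 ∈ {X^TX^T, X^TX^t}

T/I-1 ? ·: X^TX^T|X^TX^t
T/I-2 aff ·: X^tY
T/II-1 un I-1×I-2: X^TX^t
T/II-2 ? ·: X^TY|X^tY
T/III-1 un II-1×II-2: X^TY
T/III-2 un ·: X^TX^T|X^TX^t
T/IV-1 un III-2×III-1: X^TY
T/IV-2 un III-2×III-1: X^TX^T|X^TX^t
T/IV-3 ? III-2×III-1: X^TY|X^tY
⇒ T over [I-1,I-2,II-1,II-2,III-1,III-2,IV-1,IV-2,IV-3]: 20 consistent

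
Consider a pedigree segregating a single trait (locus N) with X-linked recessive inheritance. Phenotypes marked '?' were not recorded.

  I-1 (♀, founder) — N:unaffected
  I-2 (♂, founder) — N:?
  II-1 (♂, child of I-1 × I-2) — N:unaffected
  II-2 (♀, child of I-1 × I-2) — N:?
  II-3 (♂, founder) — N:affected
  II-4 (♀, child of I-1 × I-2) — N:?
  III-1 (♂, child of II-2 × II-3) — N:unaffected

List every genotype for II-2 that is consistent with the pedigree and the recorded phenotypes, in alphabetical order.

N/I-1 un ·: X^NX^N|X^NX^n
N/I-2 ? ·: X^NY|X^nY
N/II-1 un I-1×I-2: X^NY
N/II-2 ? I-1×I-2: X^NX^N|X^NX^n
N/II-3 aff ·: X^nY
N/II-4 ? I-1×I-2: X^NX^N|X^NX^n|X^nX^n
N/III-1 un II-2×II-3: X^NY
⇒ N over [I-1,I-2,II-1,II-2,II-3,II-4,III-1]: 8 consistent

II-2 ∈ {X^NX^N, X^NX^n}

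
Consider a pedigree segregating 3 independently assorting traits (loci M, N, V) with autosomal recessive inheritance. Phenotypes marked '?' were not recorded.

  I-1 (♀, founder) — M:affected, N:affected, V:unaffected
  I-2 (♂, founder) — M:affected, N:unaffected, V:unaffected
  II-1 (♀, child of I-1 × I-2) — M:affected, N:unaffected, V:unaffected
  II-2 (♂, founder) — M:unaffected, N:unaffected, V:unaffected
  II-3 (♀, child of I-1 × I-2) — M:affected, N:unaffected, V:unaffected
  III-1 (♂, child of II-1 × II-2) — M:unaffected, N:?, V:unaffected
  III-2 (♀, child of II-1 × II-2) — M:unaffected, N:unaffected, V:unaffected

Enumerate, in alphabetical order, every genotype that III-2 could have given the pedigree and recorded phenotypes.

III-2 ∈ {Mm NN VV, Mm NN Vv, Mm Nn VV, Mm Nn Vv}

M/I-1 aff ·: mm
M/I-2 aff ·: mm
M/II-1 aff I-1×I-2: mm
M/II-2 un ·: MM|Mm
M/II-3 aff I-1×I-2: mm
M/III-1 un II-1×II-2: Mm
M/III-2 un II-1×II-2: Mm
⇒ M over [I-1,I-2,II-1,II-2,II-3,III-1,III-2]: 2 consistent
N/I-1 aff ·: nn
N/I-2 un ·: NN|Nn
N/II-1 un I-1×I-2: Nn
N/II-2 un ·: NN|Nn
N/II-3 un I-1×I-2: Nn
N/III-1 ? II-1×II-2: NN|Nn|nn
N/III-2 un II-1×II-2: NN|Nn
⇒ N over [I-1,I-2,II-1,II-2,II-3,III-1,III-2]: 20 consistent
V/I-1 un ·: VV|Vv
V/I-2 un ·: VV|Vv
V/II-1 un I-1×I-2: VV|Vv
V/II-2 un ·: VV|Vv
V/II-3 un I-1×I-2: VV|Vv
V/III-1 un II-1×II-2: VV|Vv
V/III-2 un II-1×II-2: VV|Vv
⇒ V over [I-1,I-2,II-1,II-2,II-3,III-1,III-2]: 83 consistent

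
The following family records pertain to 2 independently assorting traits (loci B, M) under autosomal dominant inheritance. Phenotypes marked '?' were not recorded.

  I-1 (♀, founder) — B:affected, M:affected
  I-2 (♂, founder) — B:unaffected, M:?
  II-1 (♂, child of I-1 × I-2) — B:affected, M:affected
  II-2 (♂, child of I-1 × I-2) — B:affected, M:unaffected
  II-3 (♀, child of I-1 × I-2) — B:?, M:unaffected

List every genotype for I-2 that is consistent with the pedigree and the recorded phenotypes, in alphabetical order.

B/I-1 aff ·: Bb|BB
B/I-2 un ·: bb
B/II-1 aff I-1×I-2: Bb
B/II-2 aff I-1×I-2: Bb
B/II-3 ? I-1×I-2: bb|Bb
⇒ B over [I-1,I-2,II-1,II-2,II-3]: 3 consistent
M/I-1 aff ·: Mm
M/I-2 ? ·: mm|Mm
M/II-1 aff I-1×I-2: Mm|MM
M/II-2 un I-1×I-2: mm
M/II-3 un I-1×I-2: mm
⇒ M over [I-1,I-2,II-1,II-2,II-3]: 3 consistent

I-2 ∈ {bb Mm, bb mm}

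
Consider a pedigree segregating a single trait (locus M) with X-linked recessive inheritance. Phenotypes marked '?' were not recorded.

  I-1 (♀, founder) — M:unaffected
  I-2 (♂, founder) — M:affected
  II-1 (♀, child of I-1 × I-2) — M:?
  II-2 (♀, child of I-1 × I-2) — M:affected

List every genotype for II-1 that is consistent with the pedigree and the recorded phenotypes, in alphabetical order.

II-1 ∈ {X^MX^m, X^mX^m}

M/I-1 un ·: X^MX^m
M/I-2 aff ·: X^mY
M/II-1 ? I-1×I-2: X^MX^m|X^mX^m
M/II-2 aff I-1×I-2: X^mX^m
⇒ M over [I-1,I-2,II-1,II-2]: 2 consistent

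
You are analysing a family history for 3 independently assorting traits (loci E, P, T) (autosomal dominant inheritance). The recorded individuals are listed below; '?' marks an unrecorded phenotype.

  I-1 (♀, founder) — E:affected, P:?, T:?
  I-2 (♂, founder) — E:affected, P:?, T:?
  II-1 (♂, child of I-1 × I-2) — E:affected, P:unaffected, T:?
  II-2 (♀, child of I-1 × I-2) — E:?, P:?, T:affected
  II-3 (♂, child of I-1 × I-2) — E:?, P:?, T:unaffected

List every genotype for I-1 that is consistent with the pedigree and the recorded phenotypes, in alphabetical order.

E/I-1 aff ·: Ee|EE
E/I-2 aff ·: Ee|EE
E/II-1 aff I-1×I-2: Ee|EE
E/II-2 ? I-1×I-2: ee|Ee|EE
E/II-3 ? I-1×I-2: ee|Ee|EE
⇒ E over [I-1,I-2,II-1,II-2,II-3]: 35 consistent
P/I-1 ? ·: pp|Pp
P/I-2 ? ·: pp|Pp
P/II-1 un I-1×I-2: pp
P/II-2 ? I-1×I-2: pp|Pp|PP
P/II-3 ? I-1×I-2: pp|Pp|PP
⇒ P over [I-1,I-2,II-1,II-2,II-3]: 18 consistent
T/I-1 ? ·: tt|Tt
T/I-2 ? ·: tt|Tt
T/II-1 ? I-1×I-2: tt|Tt|TT
T/II-2 aff I-1×I-2: Tt|TT
T/II-3 un I-1×I-2: tt
⇒ T over [I-1,I-2,II-1,II-2,II-3]: 10 consistent

I-1 ∈ {EE Pp Tt, EE Pp tt, EE pp Tt, EE pp tt, Ee Pp Tt, Ee Pp tt, Ee pp Tt, Ee pp tt}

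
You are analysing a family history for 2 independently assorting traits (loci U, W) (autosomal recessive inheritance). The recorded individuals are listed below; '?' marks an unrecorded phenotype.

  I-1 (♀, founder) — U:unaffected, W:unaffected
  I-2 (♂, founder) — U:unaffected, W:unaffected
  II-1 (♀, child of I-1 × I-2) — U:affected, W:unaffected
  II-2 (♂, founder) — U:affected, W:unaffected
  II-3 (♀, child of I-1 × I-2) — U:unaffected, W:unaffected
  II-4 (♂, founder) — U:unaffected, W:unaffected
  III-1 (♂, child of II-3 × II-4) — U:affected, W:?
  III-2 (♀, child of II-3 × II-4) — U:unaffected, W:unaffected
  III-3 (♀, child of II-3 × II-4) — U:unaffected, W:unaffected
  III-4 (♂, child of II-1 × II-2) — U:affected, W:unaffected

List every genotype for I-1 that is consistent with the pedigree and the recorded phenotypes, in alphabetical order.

I-1 ∈ {Uu WW, Uu Ww}

U/I-1 un ·: Uu
U/I-2 un ·: Uu
U/II-1 aff I-1×I-2: uu
U/II-2 aff ·: uu
U/II-3 un I-1×I-2: Uu
U/II-4 un ·: Uu
U/III-1 aff II-3×II-4: uu
U/III-2 un II-3×II-4: UU|Uu
U/III-3 un II-3×II-4: UU|Uu
U/III-4 aff II-1×II-2: uu
⇒ U over [I-1,I-2,II-1,II-2,II-3,II-4,III-1,III-2,III-3,III-4]: 4 consistent
W/I-1 un ·: WW|Ww
W/I-2 un ·: WW|Ww
W/II-1 un I-1×I-2: WW|Ww
W/II-2 un ·: WW|Ww
W/II-3 un I-1×I-2: WW|Ww
W/II-4 un ·: WW|Ww
W/III-1 ? II-3×II-4: WW|Ww|ww
W/III-2 un II-3×II-4: WW|Ww
W/III-3 un II-3×II-4: WW|Ww
W/III-4 un II-1×II-2: WW|Ww
⇒ W over [I-1,I-2,II-1,II-2,II-3,II-4,III-1,III-2,III-3,III-4]: 636 consistent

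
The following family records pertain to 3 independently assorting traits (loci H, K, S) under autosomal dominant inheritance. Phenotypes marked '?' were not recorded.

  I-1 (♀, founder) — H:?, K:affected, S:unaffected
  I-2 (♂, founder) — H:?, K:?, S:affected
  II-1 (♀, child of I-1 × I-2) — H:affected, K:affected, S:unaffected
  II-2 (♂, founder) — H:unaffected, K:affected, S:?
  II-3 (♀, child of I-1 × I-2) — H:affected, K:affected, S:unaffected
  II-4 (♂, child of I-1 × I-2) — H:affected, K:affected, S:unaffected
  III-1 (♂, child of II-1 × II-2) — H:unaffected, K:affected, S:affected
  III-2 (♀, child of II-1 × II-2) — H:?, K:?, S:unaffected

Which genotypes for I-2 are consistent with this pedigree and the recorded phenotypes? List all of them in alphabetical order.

I-2 ∈ {HH KK Ss, HH Kk Ss, HH kk Ss, Hh KK Ss, Hh Kk Ss, Hh kk Ss, hh KK Ss, hh Kk Ss, hh kk Ss}

H/I-1 ? ·: hh|Hh|HH
H/I-2 ? ·: hh|Hh|HH
H/II-1 aff I-1×I-2: Hh
H/II-2 un ·: hh
H/II-3 aff I-1×I-2: Hh|HH
H/II-4 aff I-1×I-2: Hh|HH
H/III-1 un II-1×II-2: hh
H/III-2 ? II-1×II-2: hh|Hh
⇒ H over [I-1,I-2,II-1,II-2,II-3,II-4,III-1,III-2]: 32 consistent
K/I-1 aff ·: Kk|KK
K/I-2 ? ·: kk|Kk|KK
K/II-1 aff I-1×I-2: Kk|KK
K/II-2 aff ·: Kk|KK
K/II-3 aff I-1×I-2: Kk|KK
K/II-4 aff I-1×I-2: Kk|KK
K/III-1 aff II-1×II-2: Kk|KK
K/III-2 ? II-1×II-2: kk|Kk|KK
⇒ K over [I-1,I-2,II-1,II-2,II-3,II-4,III-1,III-2]: 205 consistent
S/I-1 un ·: ss
S/I-2 aff ·: Ss
S/II-1 un I-1×I-2: ss
S/II-2 ? ·: Ss
S/II-3 un I-1×I-2: ss
S/II-4 un I-1×I-2: ss
S/III-1 aff II-1×II-2: Ss
S/III-2 un II-1×II-2: ss
⇒ S over [I-1,I-2,II-1,II-2,II-3,II-4,III-1,III-2]: 1 consistent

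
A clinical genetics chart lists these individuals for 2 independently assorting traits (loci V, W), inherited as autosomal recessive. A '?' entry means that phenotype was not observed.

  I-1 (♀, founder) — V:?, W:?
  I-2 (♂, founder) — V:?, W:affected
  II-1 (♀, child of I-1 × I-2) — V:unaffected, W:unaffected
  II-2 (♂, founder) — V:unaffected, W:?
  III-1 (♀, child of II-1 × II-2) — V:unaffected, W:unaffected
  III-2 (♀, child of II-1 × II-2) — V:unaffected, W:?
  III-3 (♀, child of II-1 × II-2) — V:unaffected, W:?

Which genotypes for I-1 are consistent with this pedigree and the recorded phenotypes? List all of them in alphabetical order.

I-1 ∈ {VV WW, VV Ww, Vv WW, Vv Ww, vv WW, vv Ww}

V/I-1 ? ·: VV|Vv|vv
V/I-2 ? ·: VV|Vv|vv
V/II-1 un I-1×I-2: VV|Vv
V/II-2 un ·: VV|Vv
V/III-1 un II-1×II-2: VV|Vv
V/III-2 un II-1×II-2: VV|Vv
V/III-3 un II-1×II-2: VV|Vv
⇒ V over [I-1,I-2,II-1,II-2,III-1,III-2,III-3]: 148 consistent
W/I-1 ? ·: WW|Ww
W/I-2 aff ·: ww
W/II-1 un I-1×I-2: Ww
W/II-2 ? ·: WW|Ww|ww
W/III-1 un II-1×II-2: WW|Ww
W/III-2 ? II-1×II-2: WW|Ww|ww
W/III-3 ? II-1×II-2: WW|Ww|ww
⇒ W over [I-1,I-2,II-1,II-2,III-1,III-2,III-3]: 60 consistent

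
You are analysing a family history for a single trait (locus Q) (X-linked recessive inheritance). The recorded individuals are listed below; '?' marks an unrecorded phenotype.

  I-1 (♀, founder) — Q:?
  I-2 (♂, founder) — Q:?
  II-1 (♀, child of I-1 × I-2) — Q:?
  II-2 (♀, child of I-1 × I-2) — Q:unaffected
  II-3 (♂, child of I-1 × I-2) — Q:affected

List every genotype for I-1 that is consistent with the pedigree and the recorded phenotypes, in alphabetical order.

Q/I-1 ? ·: X^QX^q|X^qX^q
Q/I-2 ? ·: X^QY|X^qY
Q/II-1 ? I-1×I-2: X^QX^Q|X^QX^q|X^qX^q
Q/II-2 un I-1×I-2: X^QX^Q|X^QX^q
Q/II-3 aff I-1×I-2: X^qY
⇒ Q over [I-1,I-2,II-1,II-2,II-3]: 7 consistent

I-1 ∈ {X^QX^q, X^qX^q}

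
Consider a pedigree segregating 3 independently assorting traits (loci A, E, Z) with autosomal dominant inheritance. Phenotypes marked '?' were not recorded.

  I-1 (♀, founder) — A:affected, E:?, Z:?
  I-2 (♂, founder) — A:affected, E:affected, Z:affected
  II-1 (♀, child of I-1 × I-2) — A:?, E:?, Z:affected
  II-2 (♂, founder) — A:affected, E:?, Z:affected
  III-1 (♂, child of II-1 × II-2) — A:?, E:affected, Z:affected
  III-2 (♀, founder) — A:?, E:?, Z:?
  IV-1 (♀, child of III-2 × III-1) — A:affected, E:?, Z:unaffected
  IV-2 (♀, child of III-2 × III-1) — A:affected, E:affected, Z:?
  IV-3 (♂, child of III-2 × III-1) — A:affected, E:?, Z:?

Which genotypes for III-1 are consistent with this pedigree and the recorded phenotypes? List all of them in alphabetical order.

III-1 ∈ {AA EE Zz, AA Ee Zz, Aa EE Zz, Aa Ee Zz, aa EE Zz, aa Ee Zz}

A/I-1 aff ·: Aa|AA
A/I-2 aff ·: Aa|AA
A/II-1 ? I-1×I-2: aa|Aa|AA
A/II-2 aff ·: Aa|AA
A/III-1 ? II-1×II-2: aa|Aa|AA
A/III-2 ? ·: aa|Aa|AA
A/IV-1 aff III-2×III-1: Aa|AA
A/IV-2 aff III-2×III-1: Aa|AA
A/IV-3 aff III-2×III-1: Aa|AA
⇒ A over [I-1,I-2,II-1,II-2,III-1,III-2,IV-1,IV-2,IV-3]: 352 consistent
E/I-1 ? ·: ee|Ee|EE
E/I-2 aff ·: Ee|EE
E/II-1 ? I-1×I-2: ee|Ee|EE
E/II-2 ? ·: ee|Ee|EE
E/III-1 aff II-1×II-2: Ee|EE
E/III-2 ? ·: ee|Ee|EE
E/IV-1 ? III-2×III-1: ee|Ee|EE
E/IV-2 aff III-2×III-1: Ee|EE
E/IV-3 ? III-2×III-1: ee|Ee|EE
⇒ E over [I-1,I-2,II-1,II-2,III-1,III-2,IV-1,IV-2,IV-3]: 990 consistent
Z/I-1 ? ·: zz|Zz|ZZ
Z/I-2 aff ·: Zz|ZZ
Z/II-1 aff I-1×I-2: Zz|ZZ
Z/II-2 aff ·: Zz|ZZ
Z/III-1 aff II-1×II-2: Zz
Z/III-2 ? ·: zz|Zz
Z/IV-1 un III-2×III-1: zz
Z/IV-2 ? III-2×III-1: zz|Zz|ZZ
Z/IV-3 ? III-2×III-1: zz|Zz|ZZ
⇒ Z over [I-1,I-2,II-1,II-2,III-1,III-2,IV-1,IV-2,IV-3]: 182 consistent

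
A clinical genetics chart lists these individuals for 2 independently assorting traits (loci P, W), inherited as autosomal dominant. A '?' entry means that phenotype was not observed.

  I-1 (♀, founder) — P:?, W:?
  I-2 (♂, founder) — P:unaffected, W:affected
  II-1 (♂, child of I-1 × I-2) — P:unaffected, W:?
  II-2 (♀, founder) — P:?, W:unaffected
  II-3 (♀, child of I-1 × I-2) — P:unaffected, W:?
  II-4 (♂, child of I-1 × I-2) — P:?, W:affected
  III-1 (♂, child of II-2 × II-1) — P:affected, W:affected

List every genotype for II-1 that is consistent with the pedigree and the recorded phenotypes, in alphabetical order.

II-1 ∈ {pp WW, pp Ww}

P/I-1 ? ·: pp|Pp
P/I-2 un ·: pp
P/II-1 un I-1×I-2: pp
P/II-2 ? ·: Pp|PP
P/II-3 un I-1×I-2: pp
P/II-4 ? I-1×I-2: pp|Pp
P/III-1 aff II-2×II-1: Pp
⇒ P over [I-1,I-2,II-1,II-2,II-3,II-4,III-1]: 6 consistent
W/I-1 ? ·: ww|Ww|WW
W/I-2 aff ·: Ww|WW
W/II-1 ? I-1×I-2: Ww|WW
W/II-2 un ·: ww
W/II-3 ? I-1×I-2: ww|Ww|WW
W/II-4 aff I-1×I-2: Ww|WW
W/III-1 aff II-2×II-1: Ww
⇒ W over [I-1,I-2,II-1,II-2,II-3,II-4,III-1]: 32 consistent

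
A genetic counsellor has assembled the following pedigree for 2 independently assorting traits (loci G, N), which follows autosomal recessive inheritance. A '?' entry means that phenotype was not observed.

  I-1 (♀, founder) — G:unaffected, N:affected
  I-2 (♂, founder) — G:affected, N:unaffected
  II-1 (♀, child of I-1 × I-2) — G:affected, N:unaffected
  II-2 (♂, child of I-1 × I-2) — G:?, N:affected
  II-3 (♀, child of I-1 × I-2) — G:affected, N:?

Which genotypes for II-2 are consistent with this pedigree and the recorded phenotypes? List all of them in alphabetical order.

II-2 ∈ {Gg nn, gg nn}

G/I-1 un ·: Gg
G/I-2 aff ·: gg
G/II-1 aff I-1×I-2: gg
G/II-2 ? I-1×I-2: Gg|gg
G/II-3 aff I-1×I-2: gg
⇒ G over [I-1,I-2,II-1,II-2,II-3]: 2 consistent
N/I-1 aff ·: nn
N/I-2 un ·: Nn
N/II-1 un I-1×I-2: Nn
N/II-2 aff I-1×I-2: nn
N/II-3 ? I-1×I-2: Nn|nn
⇒ N over [I-1,I-2,II-1,II-2,II-3]: 2 consistent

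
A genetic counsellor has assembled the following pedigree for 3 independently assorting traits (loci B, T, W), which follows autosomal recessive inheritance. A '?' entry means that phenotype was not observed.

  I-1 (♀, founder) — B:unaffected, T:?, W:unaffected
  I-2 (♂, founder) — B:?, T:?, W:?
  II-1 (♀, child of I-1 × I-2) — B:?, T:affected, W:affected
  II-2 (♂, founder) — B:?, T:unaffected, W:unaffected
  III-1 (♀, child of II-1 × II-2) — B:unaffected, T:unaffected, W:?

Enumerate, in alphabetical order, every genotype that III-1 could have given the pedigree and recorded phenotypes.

III-1 ∈ {BB Tt Ww, BB Tt ww, Bb Tt Ww, Bb Tt ww}

B/I-1 un ·: BB|Bb
B/I-2 ? ·: BB|Bb|bb
B/II-1 ? I-1×I-2: BB|Bb|bb
B/II-2 ? ·: BB|Bb|bb
B/III-1 un II-1×II-2: BB|Bb
⇒ B over [I-1,I-2,II-1,II-2,III-1]: 45 consistent
T/I-1 ? ·: Tt|tt
T/I-2 ? ·: Tt|tt
T/II-1 aff I-1×I-2: tt
T/II-2 un ·: TT|Tt
T/III-1 un II-1×II-2: Tt
⇒ T over [I-1,I-2,II-1,II-2,III-1]: 8 consistent
W/I-1 un ·: Ww
W/I-2 ? ·: Ww|ww
W/II-1 aff I-1×I-2: ww
W/II-2 un ·: WW|Ww
W/III-1 ? II-1×II-2: Ww|ww
⇒ W over [I-1,I-2,II-1,II-2,III-1]: 6 consistent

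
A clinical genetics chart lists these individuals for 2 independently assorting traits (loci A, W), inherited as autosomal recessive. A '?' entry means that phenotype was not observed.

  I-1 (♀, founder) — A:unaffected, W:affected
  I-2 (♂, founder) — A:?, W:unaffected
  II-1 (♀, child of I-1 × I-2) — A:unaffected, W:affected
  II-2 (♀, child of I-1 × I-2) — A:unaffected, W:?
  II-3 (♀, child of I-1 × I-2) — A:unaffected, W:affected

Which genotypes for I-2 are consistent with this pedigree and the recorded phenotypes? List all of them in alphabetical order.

I-2 ∈ {AA Ww, Aa Ww, aa Ww}

A/I-1 un ·: AA|Aa
A/I-2 ? ·: AA|Aa|aa
A/II-1 un I-1×I-2: AA|Aa
A/II-2 un I-1×I-2: AA|Aa
A/II-3 un I-1×I-2: AA|Aa
⇒ A over [I-1,I-2,II-1,II-2,II-3]: 27 consistent
W/I-1 aff ·: ww
W/I-2 un ·: Ww
W/II-1 aff I-1×I-2: ww
W/II-2 ? I-1×I-2: Ww|ww
W/II-3 aff I-1×I-2: ww
⇒ W over [I-1,I-2,II-1,II-2,II-3]: 2 consistent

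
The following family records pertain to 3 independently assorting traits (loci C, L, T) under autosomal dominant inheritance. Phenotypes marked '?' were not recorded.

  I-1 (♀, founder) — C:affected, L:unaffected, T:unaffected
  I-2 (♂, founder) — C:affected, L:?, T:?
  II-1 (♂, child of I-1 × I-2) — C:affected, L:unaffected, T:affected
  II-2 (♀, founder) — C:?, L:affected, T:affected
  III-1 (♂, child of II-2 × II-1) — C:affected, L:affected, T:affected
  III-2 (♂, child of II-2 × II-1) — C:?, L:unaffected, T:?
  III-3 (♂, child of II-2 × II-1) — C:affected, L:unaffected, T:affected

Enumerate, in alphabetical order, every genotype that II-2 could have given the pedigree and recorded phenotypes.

II-2 ∈ {CC Ll TT, CC Ll Tt, Cc Ll TT, Cc Ll Tt, cc Ll TT, cc Ll Tt}

C/I-1 aff ·: Cc|CC
C/I-2 aff ·: Cc|CC
C/II-1 aff I-1×I-2: Cc|CC
C/II-2 ? ·: cc|Cc|CC
C/III-1 aff II-2×II-1: Cc|CC
C/III-2 ? II-2×II-1: cc|Cc|CC
C/III-3 aff II-2×II-1: Cc|CC
⇒ C over [I-1,I-2,II-1,II-2,III-1,III-2,III-3]: 106 consistent
L/I-1 un ·: ll
L/I-2 ? ·: ll|Ll
L/II-1 un I-1×I-2: ll
L/II-2 aff ·: Ll
L/III-1 aff II-2×II-1: Ll
L/III-2 un II-2×II-1: ll
L/III-3 un II-2×II-1: ll
⇒ L over [I-1,I-2,II-1,II-2,III-1,III-2,III-3]: 2 consistent
T/I-1 un ·: tt
T/I-2 ? ·: Tt|TT
T/II-1 aff I-1×I-2: Tt
T/II-2 aff ·: Tt|TT
T/III-1 aff II-2×II-1: Tt|TT
T/III-2 ? II-2×II-1: tt|Tt|TT
T/III-3 aff II-2×II-1: Tt|TT
⇒ T over [I-1,I-2,II-1,II-2,III-1,III-2,III-3]: 40 consistent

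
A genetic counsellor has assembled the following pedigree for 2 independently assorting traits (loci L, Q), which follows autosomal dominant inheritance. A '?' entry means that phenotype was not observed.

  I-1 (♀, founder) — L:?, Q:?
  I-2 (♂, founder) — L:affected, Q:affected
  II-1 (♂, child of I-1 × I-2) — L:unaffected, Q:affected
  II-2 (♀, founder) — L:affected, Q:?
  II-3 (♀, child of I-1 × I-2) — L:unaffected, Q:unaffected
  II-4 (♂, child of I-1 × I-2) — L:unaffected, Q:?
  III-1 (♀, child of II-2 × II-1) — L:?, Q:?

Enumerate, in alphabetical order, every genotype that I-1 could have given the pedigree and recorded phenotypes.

L/I-1 ? ·: ll|Ll
L/I-2 aff ·: Ll
L/II-1 un I-1×I-2: ll
L/II-2 aff ·: Ll|LL
L/II-3 un I-1×I-2: ll
L/II-4 un I-1×I-2: ll
L/III-1 ? II-2×II-1: ll|Ll
⇒ L over [I-1,I-2,II-1,II-2,II-3,II-4,III-1]: 6 consistent
Q/I-1 ? ·: qq|Qq
Q/I-2 aff ·: Qq
Q/II-1 aff I-1×I-2: Qq|QQ
Q/II-2 ? ·: qq|Qq|QQ
Q/II-3 un I-1×I-2: qq
Q/II-4 ? I-1×I-2: qq|Qq|QQ
Q/III-1 ? II-2×II-1: qq|Qq|QQ
⇒ Q over [I-1,I-2,II-1,II-2,II-3,II-4,III-1]: 47 consistent

I-1 ∈ {Ll Qq, Ll qq, ll Qq, ll qq}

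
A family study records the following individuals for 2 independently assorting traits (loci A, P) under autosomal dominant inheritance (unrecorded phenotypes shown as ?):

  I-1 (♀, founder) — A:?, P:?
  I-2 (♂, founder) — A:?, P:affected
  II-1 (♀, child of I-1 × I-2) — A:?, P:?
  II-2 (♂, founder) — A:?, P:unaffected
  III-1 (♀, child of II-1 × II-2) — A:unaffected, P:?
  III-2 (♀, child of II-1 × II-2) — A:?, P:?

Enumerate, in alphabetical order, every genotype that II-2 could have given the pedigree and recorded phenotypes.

A/I-1 ? ·: aa|Aa|AA
A/I-2 ? ·: aa|Aa|AA
A/II-1 ? I-1×I-2: aa|Aa
A/II-2 ? ·: aa|Aa
A/III-1 un II-1×II-2: aa
A/III-2 ? II-1×II-2: aa|Aa|AA
⇒ A over [I-1,I-2,II-1,II-2,III-1,III-2]: 47 consistent
P/I-1 ? ·: pp|Pp|PP
P/I-2 aff ·: Pp|PP
P/II-1 ? I-1×I-2: pp|Pp|PP
P/II-2 un ·: pp
P/III-1 ? II-1×II-2: pp|Pp
P/III-2 ? II-1×II-2: pp|Pp
⇒ P over [I-1,I-2,II-1,II-2,III-1,III-2]: 26 consistent

II-2 ∈ {Aa pp, aa pp}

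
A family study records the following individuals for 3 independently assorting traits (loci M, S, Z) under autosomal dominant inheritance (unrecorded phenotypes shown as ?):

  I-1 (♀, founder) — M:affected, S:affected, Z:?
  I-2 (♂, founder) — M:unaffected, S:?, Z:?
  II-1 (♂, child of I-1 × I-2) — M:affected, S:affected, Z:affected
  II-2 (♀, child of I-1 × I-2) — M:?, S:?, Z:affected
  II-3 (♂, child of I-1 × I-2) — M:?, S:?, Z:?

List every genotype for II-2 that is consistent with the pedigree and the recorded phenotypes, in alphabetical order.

M/I-1 aff ·: Mm|MM
M/I-2 un ·: mm
M/II-1 aff I-1×I-2: Mm
M/II-2 ? I-1×I-2: mm|Mm
M/II-3 ? I-1×I-2: mm|Mm
⇒ M over [I-1,I-2,II-1,II-2,II-3]: 5 consistent
S/I-1 aff ·: Ss|SS
S/I-2 ? ·: ss|Ss|SS
S/II-1 aff I-1×I-2: Ss|SS
S/II-2 ? I-1×I-2: ss|Ss|SS
S/II-3 ? I-1×I-2: ss|Ss|SS
⇒ S over [I-1,I-2,II-1,II-2,II-3]: 40 consistent
Z/I-1 ? ·: zz|Zz|ZZ
Z/I-2 ? ·: zz|Zz|ZZ
Z/II-1 aff I-1×I-2: Zz|ZZ
Z/II-2 aff I-1×I-2: Zz|ZZ
Z/II-3 ? I-1×I-2: zz|Zz|ZZ
⇒ Z over [I-1,I-2,II-1,II-2,II-3]: 35 consistent

II-2 ∈ {Mm SS ZZ, Mm SS Zz, Mm Ss ZZ, Mm Ss Zz, Mm ss ZZ, Mm ss Zz, mm SS ZZ, mm SS Zz, mm Ss ZZ, mm Ss Zz, mm ss ZZ, mm ss Zz}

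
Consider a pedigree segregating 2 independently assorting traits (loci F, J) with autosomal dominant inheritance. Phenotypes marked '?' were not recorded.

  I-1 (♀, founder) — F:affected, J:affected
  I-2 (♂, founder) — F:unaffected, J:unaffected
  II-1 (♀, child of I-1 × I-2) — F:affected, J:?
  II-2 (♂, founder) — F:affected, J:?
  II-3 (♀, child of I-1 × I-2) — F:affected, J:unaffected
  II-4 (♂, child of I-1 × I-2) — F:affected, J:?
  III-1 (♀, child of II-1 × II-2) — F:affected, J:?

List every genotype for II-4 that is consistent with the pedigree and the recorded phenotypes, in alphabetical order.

II-4 ∈ {Ff Jj, Ff jj}

F/I-1 aff ·: Ff|FF
F/I-2 un ·: ff
F/II-1 aff I-1×I-2: Ff
F/II-2 aff ·: Ff|FF
F/II-3 aff I-1×I-2: Ff
F/II-4 aff I-1×I-2: Ff
F/III-1 aff II-1×II-2: Ff|FF
⇒ F over [I-1,I-2,II-1,II-2,II-3,II-4,III-1]: 8 consistent
J/I-1 aff ·: Jj
J/I-2 un ·: jj
J/II-1 ? I-1×I-2: jj|Jj
J/II-2 ? ·: jj|Jj|JJ
J/II-3 un I-1×I-2: jj
J/II-4 ? I-1×I-2: jj|Jj
J/III-1 ? II-1×II-2: jj|Jj|JJ
⇒ J over [I-1,I-2,II-1,II-2,II-3,II-4,III-1]: 22 consistent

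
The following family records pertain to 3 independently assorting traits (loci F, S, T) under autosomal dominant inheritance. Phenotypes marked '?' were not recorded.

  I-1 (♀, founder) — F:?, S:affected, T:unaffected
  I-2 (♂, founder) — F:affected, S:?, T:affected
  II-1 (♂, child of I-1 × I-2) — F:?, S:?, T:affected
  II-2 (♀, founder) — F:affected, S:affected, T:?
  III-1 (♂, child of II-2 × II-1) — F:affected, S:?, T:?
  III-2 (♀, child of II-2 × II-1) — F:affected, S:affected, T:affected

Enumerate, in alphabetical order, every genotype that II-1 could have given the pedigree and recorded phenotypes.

II-1 ∈ {FF SS Tt, FF Ss Tt, FF ss Tt, Ff SS Tt, Ff Ss Tt, Ff ss Tt, ff SS Tt, ff Ss Tt, ff ss Tt}

F/I-1 ? ·: ff|Ff|FF
F/I-2 aff ·: Ff|FF
F/II-1 ? I-1×I-2: ff|Ff|FF
F/II-2 aff ·: Ff|FF
F/III-1 aff II-2×II-1: Ff|FF
F/III-2 aff II-2×II-1: Ff|FF
⇒ F over [I-1,I-2,II-1,II-2,III-1,III-2]: 64 consistent
S/I-1 aff ·: Ss|SS
S/I-2 ? ·: ss|Ss|SS
S/II-1 ? I-1×I-2: ss|Ss|SS
S/II-2 aff ·: Ss|SS
S/III-1 ? II-2×II-1: ss|Ss|SS
S/III-2 aff II-2×II-1: Ss|SS
⇒ S over [I-1,I-2,II-1,II-2,III-1,III-2]: 76 consistent
T/I-1 un ·: tt
T/I-2 aff ·: Tt|TT
T/II-1 aff I-1×I-2: Tt
T/II-2 ? ·: tt|Tt|TT
T/III-1 ? II-2×II-1: tt|Tt|TT
T/III-2 aff II-2×II-1: Tt|TT
⇒ T over [I-1,I-2,II-1,II-2,III-1,III-2]: 24 consistent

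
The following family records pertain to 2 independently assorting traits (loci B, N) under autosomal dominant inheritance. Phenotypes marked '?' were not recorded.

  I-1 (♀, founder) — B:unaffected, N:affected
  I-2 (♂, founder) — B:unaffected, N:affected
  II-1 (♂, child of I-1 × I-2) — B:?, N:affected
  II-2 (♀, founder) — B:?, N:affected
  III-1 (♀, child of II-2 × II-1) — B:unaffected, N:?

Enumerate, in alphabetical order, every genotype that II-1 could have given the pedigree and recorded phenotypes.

B/I-1 un ·: bb
B/I-2 un ·: bb
B/II-1 ? I-1×I-2: bb
B/II-2 ? ·: bb|Bb
B/III-1 un II-2×II-1: bb
⇒ B over [I-1,I-2,II-1,II-2,III-1]: 2 consistent
N/I-1 aff ·: Nn|NN
N/I-2 aff ·: Nn|NN
N/II-1 aff I-1×I-2: Nn|NN
N/II-2 aff ·: Nn|NN
N/III-1 ? II-2×II-1: nn|Nn|NN
⇒ N over [I-1,I-2,II-1,II-2,III-1]: 27 consistent

II-1 ∈ {bb NN, bb Nn}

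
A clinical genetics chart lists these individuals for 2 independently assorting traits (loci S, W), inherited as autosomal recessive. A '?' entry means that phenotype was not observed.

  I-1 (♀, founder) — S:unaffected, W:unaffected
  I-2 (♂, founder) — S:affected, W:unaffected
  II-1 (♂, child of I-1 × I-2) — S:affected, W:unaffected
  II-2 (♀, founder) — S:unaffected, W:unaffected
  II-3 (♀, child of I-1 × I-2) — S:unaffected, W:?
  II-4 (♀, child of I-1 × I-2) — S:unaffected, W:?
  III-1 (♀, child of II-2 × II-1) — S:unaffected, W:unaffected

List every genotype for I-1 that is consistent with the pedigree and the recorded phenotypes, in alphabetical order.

S/I-1 un ·: Ss
S/I-2 aff ·: ss
S/II-1 aff I-1×I-2: ss
S/II-2 un ·: SS|Ss
S/II-3 un I-1×I-2: Ss
S/II-4 un I-1×I-2: Ss
S/III-1 un II-2×II-1: Ss
⇒ S over [I-1,I-2,II-1,II-2,II-3,II-4,III-1]: 2 consistent
W/I-1 un ·: WW|Ww
W/I-2 un ·: WW|Ww
W/II-1 un I-1×I-2: WW|Ww
W/II-2 un ·: WW|Ww
W/II-3 ? I-1×I-2: WW|Ww|ww
W/II-4 ? I-1×I-2: WW|Ww|ww
W/III-1 un II-2×II-1: WW|Ww
⇒ W over [I-1,I-2,II-1,II-2,II-3,II-4,III-1]: 122 consistent

I-1 ∈ {Ss WW, Ss Ww}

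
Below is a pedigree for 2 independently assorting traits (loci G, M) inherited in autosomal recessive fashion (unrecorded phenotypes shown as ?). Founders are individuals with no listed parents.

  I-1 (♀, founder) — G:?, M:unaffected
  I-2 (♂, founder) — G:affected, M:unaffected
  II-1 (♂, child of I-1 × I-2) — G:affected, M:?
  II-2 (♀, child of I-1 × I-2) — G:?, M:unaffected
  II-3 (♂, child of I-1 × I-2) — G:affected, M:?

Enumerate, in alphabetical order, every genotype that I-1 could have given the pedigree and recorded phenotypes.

G/I-1 ? ·: Gg|gg
G/I-2 aff ·: gg
G/II-1 aff I-1×I-2: gg
G/II-2 ? I-1×I-2: Gg|gg
G/II-3 aff I-1×I-2: gg
⇒ G over [I-1,I-2,II-1,II-2,II-3]: 3 consistent
M/I-1 un ·: MM|Mm
M/I-2 un ·: MM|Mm
M/II-1 ? I-1×I-2: MM|Mm|mm
M/II-2 un I-1×I-2: MM|Mm
M/II-3 ? I-1×I-2: MM|Mm|mm
⇒ M over [I-1,I-2,II-1,II-2,II-3]: 35 consistent

I-1 ∈ {Gg MM, Gg Mm, gg MM, gg Mm}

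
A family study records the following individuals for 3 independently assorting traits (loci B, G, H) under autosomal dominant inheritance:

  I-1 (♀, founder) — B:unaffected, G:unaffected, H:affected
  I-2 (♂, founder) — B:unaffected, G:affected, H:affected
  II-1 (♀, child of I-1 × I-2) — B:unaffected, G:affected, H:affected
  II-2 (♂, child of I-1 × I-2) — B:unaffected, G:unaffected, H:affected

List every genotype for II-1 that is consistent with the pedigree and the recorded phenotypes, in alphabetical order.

II-1 ∈ {bb Gg HH, bb Gg Hh}

B/I-1 un ·: bb
B/I-2 un ·: bb
B/II-1 un I-1×I-2: bb
B/II-2 un I-1×I-2: bb
⇒ B over [I-1,I-2,II-1,II-2]: 1 consistent
G/I-1 un ·: gg
G/I-2 aff ·: Gg
G/II-1 aff I-1×I-2: Gg
G/II-2 un I-1×I-2: gg
⇒ G over [I-1,I-2,II-1,II-2]: 1 consistent
H/I-1 aff ·: Hh|HH
H/I-2 aff ·: Hh|HH
H/II-1 aff I-1×I-2: Hh|HH
H/II-2 aff I-1×I-2: Hh|HH
⇒ H over [I-1,I-2,II-1,II-2]: 13 consistent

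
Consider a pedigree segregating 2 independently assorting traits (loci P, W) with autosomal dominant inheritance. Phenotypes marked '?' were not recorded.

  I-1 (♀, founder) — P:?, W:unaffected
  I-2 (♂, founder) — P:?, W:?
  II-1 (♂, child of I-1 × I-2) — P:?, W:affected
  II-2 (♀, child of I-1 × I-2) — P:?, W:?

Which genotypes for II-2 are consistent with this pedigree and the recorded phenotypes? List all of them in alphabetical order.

II-2 ∈ {PP Ww, PP ww, Pp Ww, Pp ww, pp Ww, pp ww}

P/I-1 ? ·: pp|Pp|PP
P/I-2 ? ·: pp|Pp|PP
P/II-1 ? I-1×I-2: pp|Pp|PP
P/II-2 ? I-1×I-2: pp|Pp|PP
⇒ P over [I-1,I-2,II-1,II-2]: 29 consistent
W/I-1 un ·: ww
W/I-2 ? ·: Ww|WW
W/II-1 aff I-1×I-2: Ww
W/II-2 ? I-1×I-2: ww|Ww
⇒ W over [I-1,I-2,II-1,II-2]: 3 consistent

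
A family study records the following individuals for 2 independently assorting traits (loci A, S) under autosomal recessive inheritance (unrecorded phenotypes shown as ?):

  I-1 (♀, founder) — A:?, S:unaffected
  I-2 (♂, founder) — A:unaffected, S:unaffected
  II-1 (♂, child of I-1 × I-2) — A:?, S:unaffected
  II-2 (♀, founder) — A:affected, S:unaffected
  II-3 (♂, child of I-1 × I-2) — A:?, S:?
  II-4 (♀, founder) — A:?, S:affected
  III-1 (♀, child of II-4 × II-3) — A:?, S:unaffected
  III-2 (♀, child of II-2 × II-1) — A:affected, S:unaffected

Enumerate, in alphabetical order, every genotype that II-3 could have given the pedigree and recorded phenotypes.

II-3 ∈ {AA SS, AA Ss, Aa SS, Aa Ss, aa SS, aa Ss}

A/I-1 ? ·: AA|Aa|aa
A/I-2 un ·: AA|Aa
A/II-1 ? I-1×I-2: Aa|aa
A/II-2 aff ·: aa
A/II-3 ? I-1×I-2: AA|Aa|aa
A/II-4 ? ·: AA|Aa|aa
A/III-1 ? II-4×II-3: AA|Aa|aa
A/III-2 aff II-2×II-1: aa
⇒ A over [I-1,I-2,II-1,II-2,II-3,II-4,III-1,III-2]: 81 consistent
S/I-1 un ·: SS|Ss
S/I-2 un ·: SS|Ss
S/II-1 un I-1×I-2: SS|Ss
S/II-2 un ·: SS|Ss
S/II-3 ? I-1×I-2: SS|Ss
S/II-4 aff ·: ss
S/III-1 un II-4×II-3: Ss
S/III-2 un II-2×II-1: SS|Ss
⇒ S over [I-1,I-2,II-1,II-2,II-3,II-4,III-1,III-2]: 45 consistent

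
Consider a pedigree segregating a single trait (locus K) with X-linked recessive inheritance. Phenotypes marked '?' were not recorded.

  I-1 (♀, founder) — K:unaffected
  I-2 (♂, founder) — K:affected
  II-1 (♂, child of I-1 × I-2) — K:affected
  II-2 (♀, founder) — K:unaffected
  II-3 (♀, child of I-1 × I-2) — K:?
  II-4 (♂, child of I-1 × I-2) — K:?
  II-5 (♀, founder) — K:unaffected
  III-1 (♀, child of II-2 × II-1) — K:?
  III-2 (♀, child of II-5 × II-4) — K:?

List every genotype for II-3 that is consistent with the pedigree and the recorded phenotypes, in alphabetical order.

II-3 ∈ {X^KX^k, X^kX^k}

K/I-1 un ·: X^KX^k
K/I-2 aff ·: X^kY
K/II-1 aff I-1×I-2: X^kY
K/II-2 un ·: X^KX^K|X^KX^k
K/II-3 ? I-1×I-2: X^KX^k|X^kX^k
K/II-4 ? I-1×I-2: X^KY|X^kY
K/II-5 un ·: X^KX^K|X^KX^k
K/III-1 ? II-2×II-1: X^KX^k|X^kX^k
K/III-2 ? II-5×II-4: X^KX^K|X^KX^k|X^kX^k
⇒ K over [I-1,I-2,II-1,II-2,II-3,II-4,II-5,III-1,III-2]: 36 consistent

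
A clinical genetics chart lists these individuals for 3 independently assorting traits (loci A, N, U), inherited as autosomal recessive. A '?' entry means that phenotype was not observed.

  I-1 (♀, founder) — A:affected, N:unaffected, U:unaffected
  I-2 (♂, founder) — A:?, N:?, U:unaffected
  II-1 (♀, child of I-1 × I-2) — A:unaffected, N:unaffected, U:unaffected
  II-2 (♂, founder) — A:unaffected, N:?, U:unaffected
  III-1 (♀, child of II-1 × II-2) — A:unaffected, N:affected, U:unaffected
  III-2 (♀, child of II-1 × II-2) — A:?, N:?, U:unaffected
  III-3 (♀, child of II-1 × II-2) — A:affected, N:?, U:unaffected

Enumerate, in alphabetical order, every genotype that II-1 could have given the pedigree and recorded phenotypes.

II-1 ∈ {Aa Nn UU, Aa Nn Uu}

A/I-1 aff ·: aa
A/I-2 ? ·: AA|Aa
A/II-1 un I-1×I-2: Aa
A/II-2 un ·: Aa
A/III-1 un II-1×II-2: AA|Aa
A/III-2 ? II-1×II-2: AA|Aa|aa
A/III-3 aff II-1×II-2: aa
⇒ A over [I-1,I-2,II-1,II-2,III-1,III-2,III-3]: 12 consistent
N/I-1 un ·: NN|Nn
N/I-2 ? ·: NN|Nn|nn
N/II-1 un I-1×I-2: Nn
N/II-2 ? ·: Nn|nn
N/III-1 aff II-1×II-2: nn
N/III-2 ? II-1×II-2: NN|Nn|nn
N/III-3 ? II-1×II-2: NN|Nn|nn
⇒ N over [I-1,I-2,II-1,II-2,III-1,III-2,III-3]: 65 consistent
U/I-1 un ·: UU|Uu
U/I-2 un ·: UU|Uu
U/II-1 un I-1×I-2: UU|Uu
U/II-2 un ·: UU|Uu
U/III-1 un II-1×II-2: UU|Uu
U/III-2 un II-1×II-2: UU|Uu
U/III-3 un II-1×II-2: UU|Uu
⇒ U over [I-1,I-2,II-1,II-2,III-1,III-2,III-3]: 84 consistent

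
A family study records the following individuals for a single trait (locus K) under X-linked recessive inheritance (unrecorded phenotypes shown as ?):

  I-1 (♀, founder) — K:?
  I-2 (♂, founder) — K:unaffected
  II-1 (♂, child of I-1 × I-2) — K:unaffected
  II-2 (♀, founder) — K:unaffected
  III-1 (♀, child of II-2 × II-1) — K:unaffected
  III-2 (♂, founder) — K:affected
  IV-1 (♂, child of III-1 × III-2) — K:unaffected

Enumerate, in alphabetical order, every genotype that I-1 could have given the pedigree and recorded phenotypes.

I-1 ∈ {X^KX^K, X^KX^k}

K/I-1 ? ·: X^KX^K|X^KX^k
K/I-2 un ·: X^KY
K/II-1 un I-1×I-2: X^KY
K/II-2 un ·: X^KX^K|X^KX^k
K/III-1 un II-2×II-1: X^KX^K|X^KX^k
K/III-2 aff ·: X^kY
K/IV-1 un III-1×III-2: X^KY
⇒ K over [I-1,I-2,II-1,II-2,III-1,III-2,IV-1]: 6 consistent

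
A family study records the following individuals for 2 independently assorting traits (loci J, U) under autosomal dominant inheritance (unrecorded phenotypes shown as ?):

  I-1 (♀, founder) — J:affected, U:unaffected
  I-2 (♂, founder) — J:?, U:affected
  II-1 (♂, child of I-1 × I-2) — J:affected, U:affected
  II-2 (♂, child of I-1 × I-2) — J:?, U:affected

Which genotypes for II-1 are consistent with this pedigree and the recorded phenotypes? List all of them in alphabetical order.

J/I-1 aff ·: Jj|JJ
J/I-2 ? ·: jj|Jj|JJ
J/II-1 aff I-1×I-2: Jj|JJ
J/II-2 ? I-1×I-2: jj|Jj|JJ
⇒ J over [I-1,I-2,II-1,II-2]: 18 consistent
U/I-1 un ·: uu
U/I-2 aff ·: Uu|UU
U/II-1 aff I-1×I-2: Uu
U/II-2 aff I-1×I-2: Uu
⇒ U over [I-1,I-2,II-1,II-2]: 2 consistent

II-1 ∈ {JJ Uu, Jj Uu}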